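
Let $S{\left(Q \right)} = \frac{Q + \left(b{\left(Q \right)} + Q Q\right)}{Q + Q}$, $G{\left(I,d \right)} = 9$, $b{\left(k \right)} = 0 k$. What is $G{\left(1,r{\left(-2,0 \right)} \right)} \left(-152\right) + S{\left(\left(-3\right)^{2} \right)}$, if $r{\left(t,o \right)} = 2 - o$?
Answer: $-1363$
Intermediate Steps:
$b{\left(k \right)} = 0$
$S{\left(Q \right)} = \frac{Q + Q^{2}}{2 Q}$ ($S{\left(Q \right)} = \frac{Q + \left(0 + Q Q\right)}{Q + Q} = \frac{Q + \left(0 + Q^{2}\right)}{2 Q} = \left(Q + Q^{2}\right) \frac{1}{2 Q} = \frac{Q + Q^{2}}{2 Q}$)
$G{\left(1,r{\left(-2,0 \right)} \right)} \left(-152\right) + S{\left(\left(-3\right)^{2} \right)} = 9 \left(-152\right) + \left(\frac{1}{2} + \frac{\left(-3\right)^{2}}{2}\right) = -1368 + \left(\frac{1}{2} + \frac{1}{2} \cdot 9\right) = -1368 + \left(\frac{1}{2} + \frac{9}{2}\right) = -1368 + 5 = -1363$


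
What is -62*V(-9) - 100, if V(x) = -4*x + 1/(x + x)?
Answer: -20957/9 ≈ -2328.6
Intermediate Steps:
V(x) = 1/(2*x) - 4*x (V(x) = -4*x + 1/(2*x) = 1/(2*x) - 4*x)
-62*V(-9) - 100 = -62*((1/2)/(-9) - 4*(-9)) - 100 = -62*((1/2)*(-1/9) + 36) - 100 = -62*(-1/18 + 36) - 100 = -62*647/18 - 100 = -20057/9 - 100 = -20957/9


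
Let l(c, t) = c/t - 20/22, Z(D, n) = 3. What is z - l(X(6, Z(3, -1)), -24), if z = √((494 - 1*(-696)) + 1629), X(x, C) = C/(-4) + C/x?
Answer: 949/1056 + √2819 ≈ 53.993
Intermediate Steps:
X(x, C) = -C/4 + C/x (X(x, C) = C*(-¼) + C/x = -C/4 + C/x)
l(c, t) = -10/11 + c/t (l(c, t) = c/t - 20*1/22 = c/t - 10/11 = -10/11 + c/t)
z = √2819 (z = √((494 + 696) + 1629) = √(1190 + 1629) = √2819 ≈ 53.094)
z - l(X(6, Z(3, -1)), -24) = √2819 - (-10/11 + (-¼*3 + 3/6)/(-24)) = √2819 - (-10/11 + (-¾ + 3*(⅙))*(-1/24)) = √2819 - (-10/11 + (-¾ + ½)*(-1/24)) = √2819 - (-10/11 - ¼*(-1/24)) = √2819 - (-10/11 + 1/96) = √2819 - 1*(-949/1056) = √2819 + 949/1056 = 949/1056 + √2819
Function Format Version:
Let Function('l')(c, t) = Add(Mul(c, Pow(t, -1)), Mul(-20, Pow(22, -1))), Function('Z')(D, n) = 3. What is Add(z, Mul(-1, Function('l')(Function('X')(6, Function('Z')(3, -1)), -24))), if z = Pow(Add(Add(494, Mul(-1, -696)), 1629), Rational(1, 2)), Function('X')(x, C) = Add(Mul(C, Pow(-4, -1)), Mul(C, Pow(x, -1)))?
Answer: Add(Rational(949, 1056), Pow(2819, Rational(1, 2))) ≈ 53.993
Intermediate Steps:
Function('X')(x, C) = Add(Mul(Rational(-1, 4), C), Mul(C, Pow(x, -1))) (Function('X')(x, C) = Add(Mul(C, Rational(-1, 4)), Mul(C, Pow(x, -1))) = Add(Mul(Rational(-1, 4), C), Mul(C, Pow(x, -1))))
Function('l')(c, t) = Add(Rational(-10, 11), Mul(c, Pow(t, -1))) (Function('l')(c, t) = Add(Mul(c, Pow(t, -1)), Mul(-20, Rational(1, 22))) = Add(Mul(c, Pow(t, -1)), Rational(-10, 11)) = Add(Rational(-10, 11), Mul(c, Pow(t, -1))))
z = Pow(2819, Rational(1, 2)) (z = Pow(Add(Add(494, 696), 1629), Rational(1, 2)) = Pow(Add(1190, 1629), Rational(1, 2)) = Pow(2819, Rational(1, 2)) ≈ 53.094)
Add(z, Mul(-1, Function('l')(Function('X')(6, Function('Z')(3, -1)), -24))) = Add(Pow(2819, Rational(1, 2)), Mul(-1, Add(Rational(-10, 11), Mul(Add(Mul(Rational(-1, 4), 3), Mul(3, Pow(6, -1))), Pow(-24, -1))))) = Add(Pow(2819, Rational(1, 2)), Mul(-1, Add(Rational(-10, 11), Mul(Add(Rational(-3, 4), Mul(3, Rational(1, 6))), Rational(-1, 24))))) = Add(Pow(2819, Rational(1, 2)), Mul(-1, Add(Rational(-10, 11), Mul(Add(Rational(-3, 4), Rational(1, 2)), Rational(-1, 24))))) = Add(Pow(2819, Rational(1, 2)), Mul(-1, Add(Rational(-10, 11), Mul(Rational(-1, 4), Rational(-1, 24))))) = Add(Pow(2819, Rational(1, 2)), Mul(-1, Add(Rational(-10, 11), Rational(1, 96)))) = Add(Pow(2819, Rational(1, 2)), Mul(-1, Rational(-949, 1056))) = Add(Pow(2819, Rational(1, 2)), Rational(949, 1056)) = Add(Rational(949, 1056), Pow(2819, Rational(1, 2)))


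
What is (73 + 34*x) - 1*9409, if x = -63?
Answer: -11478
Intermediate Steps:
(73 + 34*x) - 1*9409 = (73 + 34*(-63)) - 1*9409 = (73 - 2142) - 9409 = -2069 - 9409 = -11478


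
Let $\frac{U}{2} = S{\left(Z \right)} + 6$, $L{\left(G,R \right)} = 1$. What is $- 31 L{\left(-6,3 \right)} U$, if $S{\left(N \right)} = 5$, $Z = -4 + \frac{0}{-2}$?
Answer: $-682$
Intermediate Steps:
$Z = -4$ ($Z = -4 + 0 \left(- \frac{1}{2}\right) = -4 + 0 = -4$)
$U = 22$ ($U = 2 \left(5 + 6\right) = 2 \cdot 11 = 22$)
$- 31 L{\left(-6,3 \right)} U = \left(-31\right) 1 \cdot 22 = \left(-31\right) 22 = -682$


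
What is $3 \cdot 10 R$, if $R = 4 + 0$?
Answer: $120$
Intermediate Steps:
$R = 4$
$3 \cdot 10 R = 3 \cdot 10 \cdot 4 = 30 \cdot 4 = 120$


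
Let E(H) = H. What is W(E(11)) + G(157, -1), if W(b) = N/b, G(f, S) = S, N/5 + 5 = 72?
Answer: 324/11 ≈ 29.455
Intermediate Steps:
N = 335 (N = -25 + 5*72 = -25 + 360 = 335)
W(b) = 335/b
W(E(11)) + G(157, -1) = 335/11 - 1 = 324/11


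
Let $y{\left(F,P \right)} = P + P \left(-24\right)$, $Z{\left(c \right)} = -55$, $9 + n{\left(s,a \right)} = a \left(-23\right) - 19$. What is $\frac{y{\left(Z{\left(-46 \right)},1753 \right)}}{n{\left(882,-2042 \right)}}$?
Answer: $- \frac{40319}{46938} \approx -0.85898$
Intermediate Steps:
$n{\left(s,a \right)} = -28 - 23 a$ ($n{\left(s,a \right)} = -9 + \left(a \left(-23\right) - 19\right) = -9 - \left(19 + 23 a\right) = -28 - 23 a$)
$y{\left(F,P \right)} = - 23 P$ ($y{\left(F,P \right)} = P - 24 P = - 23 P$)
$\frac{y{\left(Z{\left(-46 \right)},1753 \right)}}{n{\left(882,-2042 \right)}} = \frac{\left(-23\right) 1753}{-28 - -46966} = - \frac{40319}{-28 + 46966} = - \frac{40319}{46938}$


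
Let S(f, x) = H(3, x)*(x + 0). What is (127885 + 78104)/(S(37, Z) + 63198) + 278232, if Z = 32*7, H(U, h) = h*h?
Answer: 3144751330293/11302622 ≈ 2.7823e+5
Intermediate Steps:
H(U, h) = h**2
Z = 224
S(f, x) = x**3 (S(f, x) = x**2*(x + 0) = x**2*x = x**3)
(127885 + 78104)/(S(37, Z) + 63198) + 278232 = (127885 + 78104)/(224**3 + 63198) + 278232 = 205989/(11239424 + 63198) + 278232 = 205989/11302622 + 278232 = 3144751330293/11302622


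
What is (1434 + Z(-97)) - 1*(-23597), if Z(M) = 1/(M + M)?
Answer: 4856013/194 ≈ 25031.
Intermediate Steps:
Z(M) = 1/(2*M)
(1434 + Z(-97)) - 1*(-23597) = (1434 + (½)/(-97)) - 1*(-23597) = (1434 + (½)*(-1/97)) + 23597 = (1434 - 1/194) + 23597 = 278195/194 + 23597 = 4856013/194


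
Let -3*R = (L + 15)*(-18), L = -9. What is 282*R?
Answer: 10152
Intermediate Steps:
R = 36 (R = -(-9 + 15)*(-18)/3 = -2*(-18) = -⅓*(-108) = 36)
282*R = 282*36 = 10152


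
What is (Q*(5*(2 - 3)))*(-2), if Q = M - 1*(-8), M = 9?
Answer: 170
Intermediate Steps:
Q = 17 (Q = 9 - 1*(-8) = 9 + 8 = 17)
(Q*(5*(2 - 3)))*(-2) = (17*(5*(2 - 3)))*(-2) = (17*(5*(-1)))*(-2) = (17*(-5))*(-2) = -85*(-2) = 170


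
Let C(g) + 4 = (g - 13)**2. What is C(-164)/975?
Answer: 1253/39 ≈ 32.128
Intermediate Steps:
C(g) = -4 + (-13 + g)**2 (C(g) = -4 + (g - 13)**2 = -4 + (-13 + g)**2)
C(-164)/975 = (-4 + (-13 - 164)**2)/975 = (-4 + (-177)**2)*(1/975) = (-4 + 31329)*(1/975) = 31325*(1/975) = 1253/39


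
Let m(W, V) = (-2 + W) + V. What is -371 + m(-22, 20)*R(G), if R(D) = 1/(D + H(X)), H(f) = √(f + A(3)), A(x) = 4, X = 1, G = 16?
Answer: -93185/251 + 4*√5/251 ≈ -371.22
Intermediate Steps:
H(f) = √(4 + f) (H(f) = √(f + 4) = √(4 + f))
m(W, V) = -2 + V + W
R(D) = 1/(D + √5) (R(D) = 1/(D + √(4 + 1)) = 1/(D + √5))
-371 + m(-22, 20)*R(G) = -371 + (-2 + 20 - 22)/(16 + √5) = -371 - 4/(16 + √5)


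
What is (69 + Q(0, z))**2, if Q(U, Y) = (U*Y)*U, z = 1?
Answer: 4761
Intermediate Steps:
Q(U, Y) = Y*U**2
(69 + Q(0, z))**2 = (69 + 1*0**2)**2 = (69 + 1*0)**2 = (69 + 0)**2 = 69**2 = 4761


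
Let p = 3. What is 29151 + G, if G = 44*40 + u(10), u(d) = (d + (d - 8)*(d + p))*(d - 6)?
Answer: 31055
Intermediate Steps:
u(d) = (-6 + d)*(d + (-8 + d)*(3 + d)) (u(d) = (d + (d - 8)*(d + 3))*(d - 6) = (d + (-8 + d)*(3 + d))*(-6 + d) = (-6 + d)*(d + (-8 + d)*(3 + d)))
G = 1904 (G = 44*40 + (144 + 10³ - 10*10²) = 1760 + (144 + 1000 - 10*100) = 1760 + (144 + 1000 - 1000) = 1760 + 144 = 1904)
29151 + G = 29151 + 1904 = 31055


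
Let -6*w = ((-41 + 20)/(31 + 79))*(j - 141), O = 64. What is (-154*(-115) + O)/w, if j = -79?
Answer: -17774/7 ≈ -2539.1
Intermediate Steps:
w = -7 (w = -(-41 + 20)/(31 + 79)*(-79 - 141)/6 = -(-21/110)*(-220)/6 = -(-21*1/110)*(-220)/6 = -(-7)*(-220)/220 = -1/6*42 = -7)
(-154*(-115) + O)/w = (-154*(-115) + 64)/(-7) = (17710 + 64)*(-1/7) = 17774*(-1/7) = -17774/7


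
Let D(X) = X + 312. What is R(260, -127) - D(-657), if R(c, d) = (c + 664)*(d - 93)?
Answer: -202935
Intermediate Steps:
R(c, d) = (-93 + d)*(664 + c) (R(c, d) = (664 + c)*(-93 + d) = (-93 + d)*(664 + c))
D(X) = 312 + X
R(260, -127) - D(-657) = (-61752 - 93*260 + 664*(-127) + 260*(-127)) - (312 - 657) = (-61752 - 24180 - 84328 - 33020) - 1*(-345) = -203280 + 345 = -202935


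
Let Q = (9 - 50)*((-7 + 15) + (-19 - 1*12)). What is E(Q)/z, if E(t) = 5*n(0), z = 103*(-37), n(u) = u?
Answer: 0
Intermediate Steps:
z = -3811
Q = 943 (Q = -41*(8 + (-19 - 12)) = -41*(8 - 31) = -41*(-23) = 943)
E(t) = 0 (E(t) = 5*0 = 0)
E(Q)/z = 0/(-3811) = 0*(-1/3811) = 0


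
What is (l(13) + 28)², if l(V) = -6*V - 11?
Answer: 3721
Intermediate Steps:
l(V) = -11 - 6*V
(l(13) + 28)² = ((-11 - 6*13) + 28)² = ((-11 - 78) + 28)² = (-89 + 28)² = (-61)² = 3721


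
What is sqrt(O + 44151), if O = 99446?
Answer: sqrt(143597) ≈ 378.94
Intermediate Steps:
sqrt(O + 44151) = sqrt(99446 + 44151) = sqrt(143597)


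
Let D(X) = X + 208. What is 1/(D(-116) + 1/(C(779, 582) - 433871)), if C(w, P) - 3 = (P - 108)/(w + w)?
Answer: 337982935/31094429241 ≈ 0.010870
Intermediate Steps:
C(w, P) = 3 + (-108 + P)/(2*w) (C(w, P) = 3 + (P - 108)/(w + w) = 3 + (-108 + P)/((2*w)) = 3 + (-108 + P)*(1/(2*w)) = 3 + (-108 + P)/(2*w))
D(X) = 208 + X
1/(D(-116) + 1/(C(779, 582) - 433871)) = 1/((208 - 116) + 1/((½)*(-108 + 582 + 6*779)/779 - 433871)) = 1/(92 + 1/((½)*(1/779)*(-108 + 582 + 4674) - 433871)) = 1/(92 + 1/((½)*(1/779)*5148 - 433871)) = 1/(92 + 1/(2574/779 - 433871)) = 1/(92 + 1/(-337982935/779)) = 1/(92 - 779/337982935) = 1/(31094429241/337982935) = 337982935/31094429241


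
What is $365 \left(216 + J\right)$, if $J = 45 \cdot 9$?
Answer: $226665$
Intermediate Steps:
$J = 405$
$365 \left(216 + J\right) = 365 \left(216 + 405\right) = 365 \cdot 621 = 226665$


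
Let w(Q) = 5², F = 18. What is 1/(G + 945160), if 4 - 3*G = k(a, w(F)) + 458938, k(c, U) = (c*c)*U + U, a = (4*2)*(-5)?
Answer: 3/2336521 ≈ 1.2840e-6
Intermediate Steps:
a = -40 (a = 8*(-5) = -40)
w(Q) = 25
k(c, U) = U + U*c² (k(c, U) = c²*U + U = U*c² + U = U + U*c²)
G = -498959/3 (G = 4/3 - (25*(1 + (-40)²) + 458938)/3 = 4/3 - (25*(1 + 1600) + 458938)/3 = 4/3 - (25*1601 + 458938)/3 = 4/3 - (40025 + 458938)/3 = 4/3 - ⅓*498963 = 4/3 - 166321 = -498959/3 ≈ -1.6632e+5)
1/(G + 945160) = 1/(-498959/3 + 945160) = 1/(2336521/3) = 3/2336521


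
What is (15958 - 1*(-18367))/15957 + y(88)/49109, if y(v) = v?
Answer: 1687070641/783632313 ≈ 2.1529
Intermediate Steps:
(15958 - 1*(-18367))/15957 + y(88)/49109 = (15958 - 1*(-18367))/15957 + 88/49109 = (15958 + 18367)*(1/15957) + 88*(1/49109) = 34325*(1/15957) + 88/49109 = 34325/15957 + 88/49109 = 1687070641/783632313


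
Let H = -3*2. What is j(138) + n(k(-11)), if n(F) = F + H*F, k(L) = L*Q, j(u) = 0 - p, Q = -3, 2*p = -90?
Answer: -120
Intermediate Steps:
p = -45 (p = (1/2)*(-90) = -45)
j(u) = 45 (j(u) = 0 - 1*(-45) = 0 + 45 = 45)
H = -6
k(L) = -3*L (k(L) = L*(-3) = -3*L)
n(F) = -5*F (n(F) = F - 6*F = -5*F)
j(138) + n(k(-11)) = 45 - (-15)*(-11) = 45 - 5*33 = 45 - 165 = -120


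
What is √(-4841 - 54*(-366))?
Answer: √14923 ≈ 122.16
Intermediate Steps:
√(-4841 - 54*(-366)) = √(-4841 + 19764) = √14923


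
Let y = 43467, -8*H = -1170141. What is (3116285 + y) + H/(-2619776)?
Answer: 66222738474275/20958208 ≈ 3.1598e+6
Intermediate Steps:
H = 1170141/8 (H = -1/8*(-1170141) = 1170141/8 ≈ 1.4627e+5)
(3116285 + y) + H/(-2619776) = (3116285 + 43467) + (1170141/8)/(-2619776) = 3159752 + (1170141/8)*(-1/2619776) = 3159752 - 1170141/20958208 = 66222738474275/20958208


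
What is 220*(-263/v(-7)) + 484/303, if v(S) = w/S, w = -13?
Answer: -122714768/3939 ≈ -31154.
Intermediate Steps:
v(S) = -13/S
220*(-263/v(-7)) + 484/303 = 220*(-263/((-13/(-7)))) + 484/303 = 220*(-263/((-13*(-1/7)))) + 484*(1/303) = 220*(-263/13/7) + 484/303 = 220*(-263*7/13) + 484/303 = 220*(-1841/13) + 484/303 = -405020/13 + 484/303 = -122714768/3939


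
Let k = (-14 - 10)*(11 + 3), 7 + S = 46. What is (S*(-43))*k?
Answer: 563472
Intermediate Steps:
S = 39 (S = -7 + 46 = 39)
k = -336 (k = -24*14 = -336)
(S*(-43))*k = (39*(-43))*(-336) = -1677*(-336) = 563472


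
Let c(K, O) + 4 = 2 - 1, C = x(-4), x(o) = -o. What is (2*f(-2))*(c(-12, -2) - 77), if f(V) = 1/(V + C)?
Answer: -80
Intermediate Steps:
C = 4 (C = -1*(-4) = 4)
f(V) = 1/(4 + V) (f(V) = 1/(V + 4) = 1/(4 + V))
c(K, O) = -3 (c(K, O) = -4 + (2 - 1) = -4 + 1 = -3)
(2*f(-2))*(c(-12, -2) - 77) = (2/(4 - 2))*(-3 - 77) = (2/2)*(-80) = (2*(½))*(-80) = 1*(-80) = -80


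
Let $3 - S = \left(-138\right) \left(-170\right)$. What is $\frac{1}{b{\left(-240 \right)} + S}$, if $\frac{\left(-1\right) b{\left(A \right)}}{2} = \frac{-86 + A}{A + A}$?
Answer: $- \frac{120}{2815003} \approx -4.2629 \cdot 10^{-5}$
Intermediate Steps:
$S = -23457$ ($S = 3 - \left(-138\right) \left(-170\right) = 3 - 23460 = -23457$)
$b{\left(A \right)} = - \frac{-86 + A}{A}$ ($b{\left(A \right)} = - 2 \frac{-86 + A}{A + A} = - 2 \frac{-86 + A}{2 A} = - \frac{-86 + A}{A}$)
$\frac{1}{b{\left(-240 \right)} + S} = \frac{1}{\frac{86 - -240}{-240} - 23457} = \frac{1}{- \frac{86 + 240}{240} - 23457} = \frac{1}{\left(- \frac{1}{240}\right) 326 - 23457} = \frac{1}{- \frac{163}{120} - 23457} = \frac{1}{- \frac{2815003}{120}} = - \frac{120}{2815003}$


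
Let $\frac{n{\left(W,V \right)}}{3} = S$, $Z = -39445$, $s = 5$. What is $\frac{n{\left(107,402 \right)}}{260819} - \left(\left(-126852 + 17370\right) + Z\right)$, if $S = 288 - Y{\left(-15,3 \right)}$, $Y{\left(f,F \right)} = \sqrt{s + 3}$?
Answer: $\frac{38842992077}{260819} - \frac{6 \sqrt{2}}{260819} \approx 1.4893 \cdot 10^{5}$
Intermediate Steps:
$Y{\left(f,F \right)} = 2 \sqrt{2}$ ($Y{\left(f,F \right)} = \sqrt{5 + 3} = \sqrt{8} = 2 \sqrt{2}$)
$S = 288 - 2 \sqrt{2} \approx 285.17$
$n{\left(W,V \right)} = 864 - 6 \sqrt{2}$ ($n{\left(W,V \right)} = 3 \left(288 - 2 \sqrt{2}\right) = 864 - 6 \sqrt{2}$)
$\frac{n{\left(107,402 \right)}}{260819} - \left(\left(-126852 + 17370\right) + Z\right) = \frac{864 - 6 \sqrt{2}}{260819} - \left(\left(-126852 + 17370\right) - 39445\right) = \left(864 - 6 \sqrt{2}\right) \frac{1}{260819} - \left(-109482 - 39445\right) = \left(\frac{864}{260819} - \frac{6 \sqrt{2}}{260819}\right) - -148927 = \left(\frac{864}{260819} - \frac{6 \sqrt{2}}{260819}\right) + 148927 = \frac{38842992077}{260819} - \frac{6 \sqrt{2}}{260819}$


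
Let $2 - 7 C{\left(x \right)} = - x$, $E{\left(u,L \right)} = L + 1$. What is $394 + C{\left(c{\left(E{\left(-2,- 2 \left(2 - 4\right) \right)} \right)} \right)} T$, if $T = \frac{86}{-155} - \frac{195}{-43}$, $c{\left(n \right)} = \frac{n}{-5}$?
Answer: $\frac{18408597}{46655} \approx 394.57$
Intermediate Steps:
$E{\left(u,L \right)} = 1 + L$
$c{\left(n \right)} = - \frac{n}{5}$ ($c{\left(n \right)} = n \left(- \frac{1}{5}\right) = - \frac{n}{5}$)
$C{\left(x \right)} = \frac{2}{7} + \frac{x}{7}$ ($C{\left(x \right)} = \frac{2}{7} - \frac{\left(-1\right) x}{7} = \frac{2}{7} + \frac{x}{7}$)
$T = \frac{26527}{6665}$ ($T = 86 \left(- \frac{1}{155}\right) - - \frac{195}{43} = - \frac{86}{155} + \frac{195}{43} = \frac{26527}{6665} \approx 3.98$)
$394 + C{\left(c{\left(E{\left(-2,- 2 \left(2 - 4\right) \right)} \right)} \right)} T = 394 + \left(\frac{2}{7} + \frac{\left(- \frac{1}{5}\right) \left(1 - 2 \left(2 - 4\right)\right)}{7}\right) \frac{26527}{6665} = 394 + \left(\frac{2}{7} + \frac{\left(- \frac{1}{5}\right) \left(1 - -4\right)}{7}\right) \frac{26527}{6665} = 394 + \left(\frac{2}{7} + \frac{\left(- \frac{1}{5}\right) \left(1 + 4\right)}{7}\right) \frac{26527}{6665} = 394 + \left(\frac{2}{7} + \frac{\left(- \frac{1}{5}\right) 5}{7}\right) \frac{26527}{6665} = 394 + \left(\frac{2}{7} + \frac{1}{7} \left(-1\right)\right) \frac{26527}{6665} = 394 + \left(\frac{2}{7} - \frac{1}{7}\right) \frac{26527}{6665} = 394 + \frac{1}{7} \cdot \frac{26527}{6665} = 394 + \frac{26527}{46655} = \frac{18408597}{46655}$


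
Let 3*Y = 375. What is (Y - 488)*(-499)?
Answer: 181137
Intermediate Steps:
Y = 125 (Y = (1/3)*375 = 125)
(Y - 488)*(-499) = (125 - 488)*(-499) = -363*(-499) = 181137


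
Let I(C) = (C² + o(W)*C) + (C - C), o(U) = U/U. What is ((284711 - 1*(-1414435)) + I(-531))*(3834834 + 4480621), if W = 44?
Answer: 16469390602080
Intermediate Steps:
o(U) = 1
I(C) = C + C² (I(C) = (C² + 1*C) + (C - C) = (C² + C) + 0 = (C + C²) + 0 = C + C²)
((284711 - 1*(-1414435)) + I(-531))*(3834834 + 4480621) = ((284711 - 1*(-1414435)) - 531*(1 - 531))*(3834834 + 4480621) = ((284711 + 1414435) - 531*(-530))*8315455 = (1699146 + 281430)*8315455 = 1980576*8315455 = 16469390602080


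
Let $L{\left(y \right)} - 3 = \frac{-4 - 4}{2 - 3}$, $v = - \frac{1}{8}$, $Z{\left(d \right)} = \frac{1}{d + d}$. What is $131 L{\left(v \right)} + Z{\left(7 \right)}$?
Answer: $\frac{20175}{14} \approx 1441.1$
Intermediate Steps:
$Z{\left(d \right)} = \frac{1}{2 d}$
$v = - \frac{1}{8}$ ($v = \left(-1\right) \frac{1}{8} = - \frac{1}{8} \approx -0.125$)
$L{\left(y \right)} = 11$ ($L{\left(y \right)} = 3 + \frac{-4 - 4}{2 - 3} = 3 - \frac{8}{-1} = 3 - -8 = 3 + 8 = 11$)
$131 L{\left(v \right)} + Z{\left(7 \right)} = 131 \cdot 11 + \frac{1}{2 \cdot 7} = 1441 + \frac{1}{2} \cdot \frac{1}{7} = 1441 + \frac{1}{14} = \frac{20175}{14}$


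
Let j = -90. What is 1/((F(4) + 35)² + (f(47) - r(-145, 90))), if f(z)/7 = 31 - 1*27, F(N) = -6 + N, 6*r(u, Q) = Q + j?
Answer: 1/1117 ≈ 0.00089526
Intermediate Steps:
r(u, Q) = -15 + Q/6 (r(u, Q) = (Q - 90)/6 = (-90 + Q)/6 = -15 + Q/6)
f(z) = 28 (f(z) = 7*(31 - 1*27) = 7*(31 - 27) = 7*4 = 28)
1/((F(4) + 35)² + (f(47) - r(-145, 90))) = 1/(((-6 + 4) + 35)² + (28 - (-15 + (⅙)*90))) = 1/((-2 + 35)² + (28 - (-15 + 15))) = 1/(33² + (28 - 1*0)) = 1/(1089 + (28 + 0)) = 1/(1089 + 28) = 1/1117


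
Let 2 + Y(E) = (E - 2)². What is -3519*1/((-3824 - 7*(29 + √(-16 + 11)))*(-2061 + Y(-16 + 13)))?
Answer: -1574557/3672243668 + 2737*I*√5/3672243668 ≈ -0.00042877 + 1.6666e-6*I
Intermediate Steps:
Y(E) = -2 + (-2 + E)² (Y(E) = -2 + (E - 2)² = -2 + (-2 + E)²)
-3519*1/((-3824 - 7*(29 + √(-16 + 11)))*(-2061 + Y(-16 + 13))) = -3519*1/((-3824 - 7*(29 + √(-16 + 11)))*(-2061 + (-2 + (-2 + (-16 + 13))²))) = -3519*1/((-3824 - 7*(29 + √(-5)))*(-2061 + (-2 + (-2 - 3)²))) = -3519*1/((-3824 - 7*(29 + I*√5))*(-2061 + (-2 + (-5)²))) = -3519*1/((-3824 + (-203 - 7*I*√5))*(-2061 + (-2 + 25))) = -3519*1/((-4027 - 7*I*√5)*(-2061 + 23)) = -3519*(-1/(2038*(-4027 - 7*I*√5))) = -3519/(8207026 + 14266*I*√5)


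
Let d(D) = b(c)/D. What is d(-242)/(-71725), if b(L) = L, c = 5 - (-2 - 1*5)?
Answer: 6/8678725 ≈ 6.9135e-7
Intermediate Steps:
c = 12 (c = 5 - (-2 - 5) = 5 - 1*(-7) = 5 + 7 = 12)
d(D) = 12/D
d(-242)/(-71725) = (12/(-242))/(-71725) = (12*(-1/242))*(-1/71725) = -6/121*(-1/71725) = 6/8678725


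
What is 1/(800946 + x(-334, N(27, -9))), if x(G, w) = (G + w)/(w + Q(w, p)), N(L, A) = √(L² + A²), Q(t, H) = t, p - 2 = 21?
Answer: 1297533330/1039254779241067 + 3006*√10/1039254779241067 ≈ 1.2485e-6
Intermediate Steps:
p = 23 (p = 2 + 21 = 23)
N(L, A) = √(A² + L²)
x(G, w) = (G + w)/(2*w) (x(G, w) = (G + w)/(w + w) = (G + w)/((2*w)) = (G + w)*(1/(2*w)) = (G + w)/(2*w))
1/(800946 + x(-334, N(27, -9))) = 1/(800946 + (-334 + √((-9)² + 27²))/(2*(√((-9)² + 27²)))) = 1/(800946 + (-334 + √(81 + 729))/(2*(√(81 + 729)))) = 1/(800946 + (-334 + √810)/(2*(√810))) = 1/(800946 + (-334 + 9*√10)/(2*((9*√10)))) = 1/(800946 + (√10/90)*(-334 + 9*√10)/2) = 1/(800946 + √10*(-334 + 9*√10)/180)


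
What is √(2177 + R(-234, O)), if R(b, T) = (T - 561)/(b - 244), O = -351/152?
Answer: √718648374635/18164 ≈ 46.671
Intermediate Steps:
O = -351/152 (O = -351*1/152 = -351/152 ≈ -2.3092)
R(b, T) = (-561 + T)/(-244 + b)
√(2177 + R(-234, O)) = √(2177 + (-561 - 351/152)/(-244 - 234)) = √(2177 - 85623/152/(-478)) = √(2177 - 1/478*(-85623/152)) = √(2177 + 85623/72656) = √(158257735/72656) = √718648374635/18164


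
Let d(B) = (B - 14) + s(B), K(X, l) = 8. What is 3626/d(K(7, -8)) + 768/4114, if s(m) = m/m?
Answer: -7456762/10285 ≈ -725.01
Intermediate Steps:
s(m) = 1
d(B) = -13 + B (d(B) = (B - 14) + 1 = (-14 + B) + 1 = -13 + B)
3626/d(K(7, -8)) + 768/4114 = 3626/(-13 + 8) + 768/4114 = 3626/(-5) + 768*(1/4114) = 3626*(-⅕) + 384/2057 = -3626/5 + 384/2057 = -7456762/10285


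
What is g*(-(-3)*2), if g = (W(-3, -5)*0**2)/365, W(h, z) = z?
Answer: 0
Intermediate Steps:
g = 0 (g = -5*0**2/365 = -5*0*(1/365) = 0*(1/365) = 0)
g*(-(-3)*2) = 0*(-(-3)*2) = 0*(-3*(-2)) = 0*6 = 0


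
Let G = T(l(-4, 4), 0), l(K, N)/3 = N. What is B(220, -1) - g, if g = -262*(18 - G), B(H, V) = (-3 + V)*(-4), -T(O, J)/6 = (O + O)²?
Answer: 910204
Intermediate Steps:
l(K, N) = 3*N
T(O, J) = -24*O² (T(O, J) = -6*(O + O)² = -6*4*O² = -24*O²)
G = -3456 (G = -24*(3*4)² = -24*12² = -24*144 = -3456)
B(H, V) = 12 - 4*V
g = -910188 (g = -262*(18 - 1*(-3456)) = -262*(18 + 3456) = -262*3474 = -910188)
B(220, -1) - g = (12 - 4*(-1)) - 1*(-910188) = (12 + 4) + 910188 = 16 + 910188 = 910204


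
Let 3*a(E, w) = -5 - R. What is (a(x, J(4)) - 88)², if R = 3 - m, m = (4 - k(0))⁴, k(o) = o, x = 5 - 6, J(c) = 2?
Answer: 256/9 ≈ 28.444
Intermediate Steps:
x = -1
m = 256 (m = (4 - 1*0)⁴ = (4 + 0)⁴ = 4⁴ = 256)
R = -253 (R = 3 - 1*256 = 3 - 256 = -253)
a(E, w) = 248/3 (a(E, w) = (-5 - 1*(-253))/3 = (-5 + 253)/3 = (⅓)*248 = 248/3)
(a(x, J(4)) - 88)² = (248/3 - 88)² = (-16/3)² = 256/9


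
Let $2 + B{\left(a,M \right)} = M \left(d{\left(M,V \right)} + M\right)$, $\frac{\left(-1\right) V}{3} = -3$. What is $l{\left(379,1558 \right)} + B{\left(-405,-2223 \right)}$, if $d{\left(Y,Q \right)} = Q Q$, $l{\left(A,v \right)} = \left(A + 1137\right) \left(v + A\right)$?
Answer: $7698156$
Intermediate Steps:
$V = 9$ ($V = \left(-3\right) \left(-3\right) = 9$)
$l{\left(A,v \right)} = \left(1137 + A\right) \left(A + v\right)$
$d{\left(Y,Q \right)} = Q^{2}$
$B{\left(a,M \right)} = -2 + M \left(81 + M\right)$ ($B{\left(a,M \right)} = -2 + M \left(9^{2} + M\right) = -2 + M \left(81 + M\right)$)
$l{\left(379,1558 \right)} + B{\left(-405,-2223 \right)} = \left(379^{2} + 1137 \cdot 379 + 1137 \cdot 1558 + 379 \cdot 1558\right) + \left(-2 + \left(-2223\right)^{2} + 81 \left(-2223\right)\right) = \left(143641 + 430923 + 1771446 + 590482\right) - -4761664 = 2936492 + 4761664 = 7698156$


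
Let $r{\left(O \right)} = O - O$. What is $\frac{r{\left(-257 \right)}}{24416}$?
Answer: $0$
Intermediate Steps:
$r{\left(O \right)} = 0$
$\frac{r{\left(-257 \right)}}{24416} = \frac{0}{24416} = 0 \cdot \frac{1}{24416} = 0$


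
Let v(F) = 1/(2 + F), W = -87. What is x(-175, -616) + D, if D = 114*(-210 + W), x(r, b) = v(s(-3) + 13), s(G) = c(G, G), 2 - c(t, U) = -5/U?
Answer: -1557465/46 ≈ -33858.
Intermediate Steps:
c(t, U) = 2 + 5/U (c(t, U) = 2 - (-5)/U = 2 + 5/U)
s(G) = 2 + 5/G
x(r, b) = 3/46 (x(r, b) = 1/(2 + ((2 + 5/(-3)) + 13)) = 1/(2 + ((2 + 5*(-⅓)) + 13)) = 1/(2 + ((2 - 5/3) + 13)) = 1/(2 + (⅓ + 13)) = 1/(2 + 40/3) = 1/(46/3) = 3/46)
D = -33858 (D = 114*(-210 - 87) = 114*(-297) = -33858)
x(-175, -616) + D = 3/46 - 33858 = -1557465/46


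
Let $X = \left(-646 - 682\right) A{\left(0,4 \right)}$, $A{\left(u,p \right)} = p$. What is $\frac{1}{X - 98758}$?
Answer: $- \frac{1}{104070} \approx -9.6089 \cdot 10^{-6}$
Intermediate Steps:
$X = -5312$ ($X = \left(-646 - 682\right) 4 = \left(-1328\right) 4 = -5312$)
$\frac{1}{X - 98758} = \frac{1}{-5312 - 98758} = \frac{1}{-104070} = - \frac{1}{104070}$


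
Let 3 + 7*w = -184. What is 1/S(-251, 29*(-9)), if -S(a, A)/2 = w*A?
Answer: -7/97614 ≈ -7.1711e-5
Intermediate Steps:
w = -187/7 (w = -3/7 + (1/7)*(-184) = -3/7 - 184/7 = -187/7 ≈ -26.714)
S(a, A) = 374*A/7 (S(a, A) = -(-374)*A/7 = 374*A/7)
1/S(-251, 29*(-9)) = 1/(374*(29*(-9))/7) = 1/((374/7)*(-261)) = 1/(-97614/7) = -7/97614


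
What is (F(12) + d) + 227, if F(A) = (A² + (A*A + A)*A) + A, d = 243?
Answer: 2498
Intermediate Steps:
F(A) = A + A² + A*(A + A²) (F(A) = (A² + (A² + A)*A) + A = (A² + (A + A²)*A) + A = (A² + A*(A + A²)) + A = A + A² + A*(A + A²))
(F(12) + d) + 227 = (12*(1 + 12² + 2*12) + 243) + 227 = (12*(1 + 144 + 24) + 243) + 227 = (12*169 + 243) + 227 = (2028 + 243) + 227 = 2271 + 227 = 2498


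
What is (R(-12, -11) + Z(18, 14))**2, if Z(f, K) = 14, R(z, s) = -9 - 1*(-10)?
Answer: 225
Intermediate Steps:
R(z, s) = 1 (R(z, s) = -9 + 10 = 1)
(R(-12, -11) + Z(18, 14))**2 = (1 + 14)**2 = 15**2 = 225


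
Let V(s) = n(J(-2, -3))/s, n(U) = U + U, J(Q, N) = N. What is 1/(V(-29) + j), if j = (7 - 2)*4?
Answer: 29/586 ≈ 0.049488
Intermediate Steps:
j = 20 (j = 5*4 = 20)
n(U) = 2*U
V(s) = -6/s (V(s) = (2*(-3))/s = -6/s)
1/(V(-29) + j) = 1/(-6/(-29) + 20) = 1/(-6*(-1/29) + 20) = 1/(6/29 + 20) = 1/(586/29) = 29/586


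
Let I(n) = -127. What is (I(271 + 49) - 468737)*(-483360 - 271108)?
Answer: 353742884352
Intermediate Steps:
(I(271 + 49) - 468737)*(-483360 - 271108) = (-127 - 468737)*(-483360 - 271108) = -468864*(-754468) = 353742884352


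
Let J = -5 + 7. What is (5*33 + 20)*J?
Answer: 370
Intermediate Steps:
J = 2
(5*33 + 20)*J = (5*33 + 20)*2 = (165 + 20)*2 = 185*2 = 370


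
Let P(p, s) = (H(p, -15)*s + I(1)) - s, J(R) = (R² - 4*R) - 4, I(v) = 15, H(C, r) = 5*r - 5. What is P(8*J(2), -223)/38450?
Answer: 9039/19225 ≈ 0.47017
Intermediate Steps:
H(C, r) = -5 + 5*r
J(R) = -4 + R² - 4*R
P(p, s) = 15 - 81*s (P(p, s) = ((-5 + 5*(-15))*s + 15) - s = ((-5 - 75)*s + 15) - s = (-80*s + 15) - s = (15 - 80*s) - s = 15 - 81*s)
P(8*J(2), -223)/38450 = (15 - 81*(-223))/38450 = (15 + 18063)*(1/38450) = 18078*(1/38450) = 9039/19225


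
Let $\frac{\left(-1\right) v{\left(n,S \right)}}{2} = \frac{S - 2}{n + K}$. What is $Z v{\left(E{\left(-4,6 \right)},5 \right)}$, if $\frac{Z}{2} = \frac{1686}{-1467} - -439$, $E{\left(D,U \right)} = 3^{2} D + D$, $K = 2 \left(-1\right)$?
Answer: $\frac{61174}{489} \approx 125.1$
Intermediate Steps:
$K = -2$
$E{\left(D,U \right)} = 10 D$ ($E{\left(D,U \right)} = 9 D + D = 10 D$)
$v{\left(n,S \right)} = - \frac{2 \left(-2 + S\right)}{-2 + n}$ ($v{\left(n,S \right)} = - 2 \frac{S - 2}{n - 2} = - 2 \frac{-2 + S}{-2 + n} = - \frac{2 \left(-2 + S\right)}{-2 + n}$)
$Z = \frac{428218}{489}$ ($Z = 2 \left(\frac{1686}{-1467} - -439\right) = 2 \left(1686 \left(- \frac{1}{1467}\right) + 439\right) = 2 \left(- \frac{562}{489} + 439\right) = 2 \cdot \frac{214109}{489} = \frac{428218}{489} \approx 875.7$)
$Z v{\left(E{\left(-4,6 \right)},5 \right)} = \frac{428218 \frac{2 \left(2 - 5\right)}{-2 + 10 \left(-4\right)}}{489} = \frac{428218 \frac{2 \left(2 - 5\right)}{-2 - 40}}{489} = \frac{428218 \cdot 2 \frac{1}{-42} \left(-3\right)}{489} = \frac{428218 \cdot 2 \left(- \frac{1}{42}\right) \left(-3\right)}{489} = \frac{428218}{489} \cdot \frac{1}{7} = \frac{61174}{489}$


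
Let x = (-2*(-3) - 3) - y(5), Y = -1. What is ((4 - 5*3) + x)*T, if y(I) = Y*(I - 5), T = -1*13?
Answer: 104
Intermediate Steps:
T = -13
y(I) = 5 - I (y(I) = -(I - 5) = -(-5 + I) = 5 - I)
x = 3 (x = (-2*(-3) - 3) - (5 - 1*5) = (6 - 3) - (5 - 5) = 3 - 1*0 = 3 + 0 = 3)
((4 - 5*3) + x)*T = ((4 - 5*3) + 3)*(-13) = ((4 - 15) + 3)*(-13) = (-11 + 3)*(-13) = -8*(-13) = 104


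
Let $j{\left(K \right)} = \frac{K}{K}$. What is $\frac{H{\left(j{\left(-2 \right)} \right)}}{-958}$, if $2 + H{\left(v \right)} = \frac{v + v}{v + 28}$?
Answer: $\frac{28}{13891} \approx 0.0020157$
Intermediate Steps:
$j{\left(K \right)} = 1$
$H{\left(v \right)} = -2 + \frac{2 v}{28 + v}$ ($H{\left(v \right)} = -2 + \frac{v + v}{v + 28} = -2 + \frac{2 v}{28 + v}$)
$\frac{H{\left(j{\left(-2 \right)} \right)}}{-958} = \frac{\left(-56\right) \frac{1}{28 + 1}}{-958} = - \frac{56}{29} \left(- \frac{1}{958}\right) = \left(-56\right) \frac{1}{29} \left(- \frac{1}{958}\right) = \left(- \frac{56}{29}\right) \left(- \frac{1}{958}\right) = \frac{28}{13891}$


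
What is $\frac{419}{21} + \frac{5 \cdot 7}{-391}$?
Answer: $\frac{163094}{8211} \approx 19.863$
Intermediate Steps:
$\frac{419}{21} + \frac{5 \cdot 7}{-391} = 419 \cdot \frac{1}{21} + 35 \left(- \frac{1}{391}\right) = \frac{419}{21} - \frac{35}{391} = \frac{163094}{8211}$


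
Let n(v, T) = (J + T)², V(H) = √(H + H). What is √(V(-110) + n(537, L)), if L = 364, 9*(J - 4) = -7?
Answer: √(10923025 + 162*I*√55)/9 ≈ 367.22 + 0.020195*I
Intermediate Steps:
V(H) = √2*√H (V(H) = √(2*H) = √2*√H)
J = 29/9 (J = 4 + (⅑)*(-7) = 4 - 7/9 = 29/9 ≈ 3.2222)
n(v, T) = (29/9 + T)²
√(V(-110) + n(537, L)) = √(√2*√(-110) + (29 + 9*364)²/81) = √(√2*(I*√110) + (29 + 3276)²/81) = √(2*I*√55 + (1/81)*3305²) = √(2*I*√55 + (1/81)*10923025) = √(2*I*√55 + 10923025/81) = √(10923025/81 + 2*I*√55)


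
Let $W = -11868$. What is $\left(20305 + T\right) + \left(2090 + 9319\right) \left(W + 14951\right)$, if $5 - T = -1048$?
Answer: $35195305$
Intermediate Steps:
$T = 1053$ ($T = 5 - -1048 = 5 + 1048 = 1053$)
$\left(20305 + T\right) + \left(2090 + 9319\right) \left(W + 14951\right) = \left(20305 + 1053\right) + \left(2090 + 9319\right) \left(-11868 + 14951\right) = 21358 + 11409 \cdot 3083 = 21358 + 35173947 = 35195305$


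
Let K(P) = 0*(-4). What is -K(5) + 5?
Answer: 5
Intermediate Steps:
K(P) = 0
-K(5) + 5 = -1*0 + 5 = 0 + 5 = 5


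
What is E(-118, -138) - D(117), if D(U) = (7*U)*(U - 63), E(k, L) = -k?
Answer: -44108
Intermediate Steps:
D(U) = 7*U*(-63 + U) (D(U) = (7*U)*(-63 + U) = 7*U*(-63 + U))
E(-118, -138) - D(117) = -1*(-118) - 7*117*(-63 + 117) = 118 - 7*117*54 = 118 - 1*44226 = 118 - 44226 = -44108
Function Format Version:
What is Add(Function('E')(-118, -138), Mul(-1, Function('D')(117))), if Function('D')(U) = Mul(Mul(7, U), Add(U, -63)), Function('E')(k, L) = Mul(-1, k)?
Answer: -44108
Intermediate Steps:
Function('D')(U) = Mul(7, U, Add(-63, U)) (Function('D')(U) = Mul(Mul(7, U), Add(-63, U)) = Mul(7, U, Add(-63, U)))
Add(Function('E')(-118, -138), Mul(-1, Function('D')(117))) = Add(Mul(-1, -118), Mul(-1, Mul(7, 117, Add(-63, 117)))) = Add(118, Mul(-1, Mul(7, 117, 54))) = Add(118, Mul(-1, 44226)) = Add(118, -44226) = -44108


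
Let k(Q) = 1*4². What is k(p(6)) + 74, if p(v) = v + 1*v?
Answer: 90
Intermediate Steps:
p(v) = 2*v (p(v) = v + v = 2*v)
k(Q) = 16 (k(Q) = 1*16 = 16)
k(p(6)) + 74 = 16 + 74 = 90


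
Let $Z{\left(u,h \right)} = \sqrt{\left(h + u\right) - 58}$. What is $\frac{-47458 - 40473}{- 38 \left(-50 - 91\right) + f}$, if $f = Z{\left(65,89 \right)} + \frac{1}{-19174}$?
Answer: $- \frac{173208883932393254}{10554299253614185} + \frac{129308611883824 \sqrt{6}}{10554299253614185} \approx -16.381$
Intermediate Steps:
$Z{\left(u,h \right)} = \sqrt{-58 + h + u}$
$f = - \frac{1}{19174} + 4 \sqrt{6}$ ($f = \sqrt{-58 + 89 + 65} + \frac{1}{-19174} = \sqrt{96} - \frac{1}{19174} = 4 \sqrt{6} - \frac{1}{19174} = - \frac{1}{19174} + 4 \sqrt{6} \approx 9.7979$)
$\frac{-47458 - 40473}{- 38 \left(-50 - 91\right) + f} = \frac{-47458 - 40473}{- 38 \left(-50 - 91\right) - \left(\frac{1}{19174} - 4 \sqrt{6}\right)} = - \frac{87931}{\left(-38\right) \left(-141\right) - \left(\frac{1}{19174} - 4 \sqrt{6}\right)} = - \frac{87931}{5358 - \left(\frac{1}{19174} - 4 \sqrt{6}\right)} = - \frac{87931}{\frac{102734291}{19174} + 4 \sqrt{6}}$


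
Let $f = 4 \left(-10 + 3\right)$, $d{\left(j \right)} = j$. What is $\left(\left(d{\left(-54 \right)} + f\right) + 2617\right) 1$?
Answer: $2535$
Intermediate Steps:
$f = -28$ ($f = 4 \left(-7\right) = -28$)
$\left(\left(d{\left(-54 \right)} + f\right) + 2617\right) 1 = \left(\left(-54 - 28\right) + 2617\right) 1 = \left(-82 + 2617\right) 1 = 2535 \cdot 1 = 2535$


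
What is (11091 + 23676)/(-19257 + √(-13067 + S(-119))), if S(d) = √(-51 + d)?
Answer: -34767/(19257 - √(-13067 + I*√170)) ≈ -1.8054 - 0.010717*I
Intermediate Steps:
(11091 + 23676)/(-19257 + √(-13067 + S(-119))) = (11091 + 23676)/(-19257 + √(-13067 + √(-51 - 119))) = 34767/(-19257 + √(-13067 + √(-170))) = 34767/(-19257 + √(-13067 + I*√170))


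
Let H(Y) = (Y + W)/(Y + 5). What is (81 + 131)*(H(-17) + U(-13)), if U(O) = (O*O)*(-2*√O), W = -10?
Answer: 477 - 71656*I*√13 ≈ 477.0 - 2.5836e+5*I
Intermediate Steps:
H(Y) = (-10 + Y)/(5 + Y) (H(Y) = (Y - 10)/(Y + 5) = (-10 + Y)/(5 + Y))
U(O) = -2*O^(5/2) (U(O) = O²*(-2*√O) = -2*O^(5/2))
(81 + 131)*(H(-17) + U(-13)) = (81 + 131)*((-10 - 17)/(5 - 17) - 338*I*√13) = 212*(-27/(-12) - 338*I*√13) = 212*(-1/12*(-27) - 338*I*√13) = 212*(9/4 - 338*I*√13) = 477 - 71656*I*√13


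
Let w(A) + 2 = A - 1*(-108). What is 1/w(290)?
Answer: 1/396 ≈ 0.0025253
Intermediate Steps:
w(A) = 106 + A (w(A) = -2 + (A - 1*(-108)) = -2 + (A + 108) = -2 + (108 + A) = 106 + A)
1/w(290) = 1/(106 + 290) = 1/396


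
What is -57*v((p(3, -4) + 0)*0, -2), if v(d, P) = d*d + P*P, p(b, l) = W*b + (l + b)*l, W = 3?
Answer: -228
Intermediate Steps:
p(b, l) = 3*b + l*(b + l) (p(b, l) = 3*b + (l + b)*l = 3*b + (b + l)*l = 3*b + l*(b + l))
v(d, P) = P² + d² (v(d, P) = d² + P² = P² + d²)
-57*v((p(3, -4) + 0)*0, -2) = -57*((-2)² + ((((-4)² + 3*3 + 3*(-4)) + 0)*0)²) = -57*(4 + (((16 + 9 - 12) + 0)*0)²) = -57*(4 + ((13 + 0)*0)²) = -57*(4 + (13*0)²) = -57*(4 + 0²) = -57*(4 + 0) = -57*4 = -228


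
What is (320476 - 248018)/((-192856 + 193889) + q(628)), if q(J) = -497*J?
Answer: -72458/311083 ≈ -0.23292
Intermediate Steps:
(320476 - 248018)/((-192856 + 193889) + q(628)) = (320476 - 248018)/((-192856 + 193889) - 497*628) = 72458/(1033 - 312116) = 72458/(-311083) = 72458*(-1/311083) = -72458/311083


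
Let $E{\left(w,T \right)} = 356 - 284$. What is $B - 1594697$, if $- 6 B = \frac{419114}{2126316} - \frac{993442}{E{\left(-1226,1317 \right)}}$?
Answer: $- \frac{60946921205725}{38273688} \approx -1.5924 \cdot 10^{6}$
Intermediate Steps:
$E{\left(w,T \right)} = 72$ ($E{\left(w,T \right)} = 356 - 284 = 72$)
$B = \frac{88014226811}{38273688}$ ($B = - \frac{\frac{419114}{2126316} - \frac{993442}{72}}{6} = - \frac{419114 \cdot \frac{1}{2126316} - \frac{496721}{36}}{6} = - \frac{\frac{209557}{1063158} - \frac{496721}{36}}{6} = \left(- \frac{1}{6}\right) \left(- \frac{88014226811}{6378948}\right) = \frac{88014226811}{38273688} \approx 2299.6$)
$B - 1594697 = \frac{88014226811}{38273688} - 1594697 = - \frac{60946921205725}{38273688}$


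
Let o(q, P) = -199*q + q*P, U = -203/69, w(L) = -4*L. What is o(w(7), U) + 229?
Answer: 405953/69 ≈ 5883.4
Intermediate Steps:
U = -203/69 (U = -203*1/69 = -203/69 ≈ -2.9420)
o(q, P) = -199*q + P*q
o(w(7), U) + 229 = (-4*7)*(-199 - 203/69) + 229 = -28*(-13934/69) + 229 = 390152/69 + 229 = 405953/69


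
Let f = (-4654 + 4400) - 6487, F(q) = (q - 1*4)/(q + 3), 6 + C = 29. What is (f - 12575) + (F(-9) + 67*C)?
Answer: -106637/6 ≈ -17773.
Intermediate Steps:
C = 23 (C = -6 + 29 = 23)
F(q) = (-4 + q)/(3 + q) (F(q) = (q - 4)/(3 + q) = (-4 + q)/(3 + q))
f = -6741 (f = -254 - 6487 = -6741)
(f - 12575) + (F(-9) + 67*C) = (-6741 - 12575) + ((-4 - 9)/(3 - 9) + 67*23) = -19316 + (-13/(-6) + 1541) = -19316 + (-⅙*(-13) + 1541) = -19316 + (13/6 + 1541) = -19316 + 9259/6 = -106637/6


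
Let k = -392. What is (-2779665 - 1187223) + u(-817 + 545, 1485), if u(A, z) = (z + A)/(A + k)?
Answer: -2634014845/664 ≈ -3.9669e+6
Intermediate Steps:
u(A, z) = (A + z)/(-392 + A) (u(A, z) = (z + A)/(A - 392) = (A + z)/(-392 + A))
(-2779665 - 1187223) + u(-817 + 545, 1485) = (-2779665 - 1187223) + ((-817 + 545) + 1485)/(-392 + (-817 + 545)) = -3966888 + (-272 + 1485)/(-392 - 272) = -3966888 + 1213/(-664) = -3966888 - 1/664*1213 = -3966888 - 1213/664 = -2634014845/664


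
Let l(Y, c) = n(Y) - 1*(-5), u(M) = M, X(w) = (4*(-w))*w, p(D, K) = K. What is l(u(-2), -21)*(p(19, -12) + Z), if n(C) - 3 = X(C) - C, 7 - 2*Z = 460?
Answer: 1431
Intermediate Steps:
Z = -453/2 (Z = 7/2 - ½*460 = 7/2 - 230 = -453/2 ≈ -226.50)
X(w) = -4*w² (X(w) = (-4*w)*w = -4*w²)
n(C) = 3 - C - 4*C² (n(C) = 3 + (-4*C² - C) = 3 + (-C - 4*C²) = 3 - C - 4*C²)
l(Y, c) = 8 - Y - 4*Y² (l(Y, c) = (3 - Y - 4*Y²) - 1*(-5) = (3 - Y - 4*Y²) + 5 = 8 - Y - 4*Y²)
l(u(-2), -21)*(p(19, -12) + Z) = (8 - 1*(-2) - 4*(-2)²)*(-12 - 453/2) = (8 + 2 - 4*4)*(-477/2) = (8 + 2 - 16)*(-477/2) = -6*(-477/2) = 1431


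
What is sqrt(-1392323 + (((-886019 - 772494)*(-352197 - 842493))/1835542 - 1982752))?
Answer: 4*I*sqrt(120849877457960415)/917771 ≈ 1515.1*I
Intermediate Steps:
sqrt(-1392323 + (((-886019 - 772494)*(-352197 - 842493))/1835542 - 1982752)) = sqrt(-1392323 + (-1658513*(-1194690)*(1/1835542) - 1982752)) = sqrt(-1392323 + (1981408895970*(1/1835542) - 1982752)) = sqrt(-1392323 + (990704447985/917771 - 1982752)) = sqrt(-1392323 - 829007837807/917771) = sqrt(-2106841509840/917771) = 4*I*sqrt(120849877457960415)/917771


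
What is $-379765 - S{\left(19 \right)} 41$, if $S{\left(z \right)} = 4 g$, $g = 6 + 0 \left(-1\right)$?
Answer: $-380749$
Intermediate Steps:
$g = 6$ ($g = 6 + 0 = 6$)
$S{\left(z \right)} = 24$ ($S{\left(z \right)} = 4 \cdot 6 = 24$)
$-379765 - S{\left(19 \right)} 41 = -379765 - 24 \cdot 41 = -379765 - 984 = -380749$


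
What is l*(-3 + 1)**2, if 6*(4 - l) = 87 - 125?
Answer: 124/3 ≈ 41.333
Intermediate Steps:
l = 31/3 (l = 4 - (87 - 125)/6 = 4 - 1/6*(-38) = 4 + 19/3 = 31/3 ≈ 10.333)
l*(-3 + 1)**2 = 31*(-3 + 1)**2/3 = (31/3)*(-2)**2 = (31/3)*4 = 124/3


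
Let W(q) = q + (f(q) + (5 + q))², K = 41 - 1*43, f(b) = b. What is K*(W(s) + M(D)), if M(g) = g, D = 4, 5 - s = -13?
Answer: -3406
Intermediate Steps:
s = 18 (s = 5 - 1*(-13) = 5 + 13 = 18)
K = -2 (K = 41 - 43 = -2)
W(q) = q + (5 + 2*q)² (W(q) = q + (q + (5 + q))² = q + (5 + 2*q)²)
K*(W(s) + M(D)) = -2*((18 + (5 + 2*18)²) + 4) = -2*((18 + (5 + 36)²) + 4) = -2*((18 + 41²) + 4) = -2*((18 + 1681) + 4) = -2*(1699 + 4) = -2*1703 = -3406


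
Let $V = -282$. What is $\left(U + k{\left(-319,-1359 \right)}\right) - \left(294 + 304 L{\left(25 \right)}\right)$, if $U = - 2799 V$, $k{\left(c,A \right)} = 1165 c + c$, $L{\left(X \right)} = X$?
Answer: $409470$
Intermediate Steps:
$k{\left(c,A \right)} = 1166 c$
$U = 789318$ ($U = \left(-2799\right) \left(-282\right) = 789318$)
$\left(U + k{\left(-319,-1359 \right)}\right) - \left(294 + 304 L{\left(25 \right)}\right) = \left(789318 + 1166 \left(-319\right)\right) - 7894 = \left(789318 - 371954\right) - 7894 = 417364 - 7894 = 409470$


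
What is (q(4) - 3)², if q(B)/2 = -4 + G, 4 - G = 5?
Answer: 169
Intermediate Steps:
G = -1 (G = 4 - 1*5 = 4 - 5 = -1)
q(B) = -10 (q(B) = 2*(-4 - 1) = 2*(-5) = -10)
(q(4) - 3)² = (-10 - 3)² = (-13)² = 169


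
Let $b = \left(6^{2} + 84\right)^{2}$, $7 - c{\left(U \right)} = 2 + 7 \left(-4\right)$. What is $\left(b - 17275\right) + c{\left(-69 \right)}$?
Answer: $-2842$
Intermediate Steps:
$c{\left(U \right)} = 33$ ($c{\left(U \right)} = 7 - \left(2 + 7 \left(-4\right)\right) = 7 - \left(2 - 28\right) = 7 - -26 = 7 + 26 = 33$)
$b = 14400$ ($b = \left(36 + 84\right)^{2} = 120^{2} = 14400$)
$\left(b - 17275\right) + c{\left(-69 \right)} = \left(14400 - 17275\right) + 33 = -2875 + 33 = -2842$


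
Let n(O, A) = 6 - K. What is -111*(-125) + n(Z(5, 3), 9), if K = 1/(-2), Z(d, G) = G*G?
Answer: 27763/2 ≈ 13882.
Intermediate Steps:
Z(d, G) = G²
K = -½ ≈ -0.50000
n(O, A) = 13/2 (n(O, A) = 6 - 1*(-½) = 6 + ½ = 13/2)
-111*(-125) + n(Z(5, 3), 9) = -111*(-125) + 13/2 = 13875 + 13/2 = 27763/2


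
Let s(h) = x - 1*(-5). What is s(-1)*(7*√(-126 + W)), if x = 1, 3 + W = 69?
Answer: 84*I*√15 ≈ 325.33*I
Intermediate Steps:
W = 66 (W = -3 + 69 = 66)
s(h) = 6 (s(h) = 1 - 1*(-5) = 1 + 5 = 6)
s(-1)*(7*√(-126 + W)) = 6*(7*√(-126 + 66)) = 6*(7*√(-60)) = 6*(7*(2*I*√15)) = 6*(14*I*√15) = 84*I*√15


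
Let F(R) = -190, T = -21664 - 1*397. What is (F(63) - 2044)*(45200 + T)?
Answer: -51692526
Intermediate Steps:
T = -22061 (T = -21664 - 397 = -22061)
(F(63) - 2044)*(45200 + T) = (-190 - 2044)*(45200 - 22061) = -2234*23139 = -51692526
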